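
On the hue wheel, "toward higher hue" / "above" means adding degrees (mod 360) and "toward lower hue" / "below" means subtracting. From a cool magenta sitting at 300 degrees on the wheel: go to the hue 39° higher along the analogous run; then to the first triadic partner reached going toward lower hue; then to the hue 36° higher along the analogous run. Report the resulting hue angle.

255°

+39° (analog 39° ↑): 300 + 39 = 339°
−120° (triadic ↓): 339 − 120 = 219°
+36° (analog 36° ↑): 219 + 36 = 255°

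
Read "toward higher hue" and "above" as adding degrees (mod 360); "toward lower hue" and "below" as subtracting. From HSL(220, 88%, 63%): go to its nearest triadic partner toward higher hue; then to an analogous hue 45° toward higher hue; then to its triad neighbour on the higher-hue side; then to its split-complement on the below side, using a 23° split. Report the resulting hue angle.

302°

220 + 120 = 340°   (triadic ↑)
340 + 45 = 385 → 385 − 360 = 25°   (analog 45° ↑)
25 + 120 = 145°   (triadic ↑)
145 + 157 = 302°   (split-comp 23° ↓)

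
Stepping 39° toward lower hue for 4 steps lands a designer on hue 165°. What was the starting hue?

4 steps of 39° (toward lower hue) give a net shift of −156°.
Start = end − shift: 165 + 156 = 321°

321°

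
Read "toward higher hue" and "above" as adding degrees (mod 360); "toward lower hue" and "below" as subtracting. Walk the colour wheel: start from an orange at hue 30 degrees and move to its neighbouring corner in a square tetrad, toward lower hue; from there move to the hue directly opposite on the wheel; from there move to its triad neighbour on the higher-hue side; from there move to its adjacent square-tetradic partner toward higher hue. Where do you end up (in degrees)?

330°

−90° (square ↓): 30 − 90 = -60 → -60 + 360 = 300°
+180° (complement): 300 + 180 = 480 → 480 − 360 = 120°
+120° (triadic ↑): 120 + 120 = 240°
+90° (square ↑): 240 + 90 = 330°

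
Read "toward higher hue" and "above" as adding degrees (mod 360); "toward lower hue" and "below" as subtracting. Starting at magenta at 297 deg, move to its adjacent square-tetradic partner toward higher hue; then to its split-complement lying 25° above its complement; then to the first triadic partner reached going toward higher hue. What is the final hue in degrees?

352°

+90° (square ↑): 297 + 90 = 387 → 387 − 360 = 27°
+205° (split-comp 25° ↑): 27 + 205 = 232°
+120° (triadic ↑): 232 + 120 = 352°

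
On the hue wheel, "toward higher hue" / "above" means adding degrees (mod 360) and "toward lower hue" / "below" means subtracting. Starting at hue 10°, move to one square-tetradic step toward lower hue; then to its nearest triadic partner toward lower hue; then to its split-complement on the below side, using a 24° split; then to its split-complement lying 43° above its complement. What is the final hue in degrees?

−90° (square ↓): 10 − 90 = -80 → -80 + 360 = 280°
−120° (triadic ↓): 280 − 120 = 160°
+156° (split-comp 24° ↓): 160 + 156 = 316°
+223° (split-comp 43° ↑): 316 + 223 = 539 → 539 − 360 = 179°

179°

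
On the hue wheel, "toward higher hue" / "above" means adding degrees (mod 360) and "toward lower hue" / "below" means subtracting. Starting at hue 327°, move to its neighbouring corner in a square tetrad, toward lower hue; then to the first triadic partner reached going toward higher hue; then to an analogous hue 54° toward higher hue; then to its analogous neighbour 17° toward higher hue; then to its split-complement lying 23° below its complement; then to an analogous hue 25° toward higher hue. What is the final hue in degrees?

327 − 90 = 237°   (square ↓)
237 + 120 = 357°   (triadic ↑)
357 + 54 = 411 → 411 − 360 = 51°   (analog 54° ↑)
51 + 17 = 68°   (analog 17° ↑)
68 + 157 = 225°   (split-comp 23° ↓)
225 + 25 = 250°   (analog 25° ↑)

250°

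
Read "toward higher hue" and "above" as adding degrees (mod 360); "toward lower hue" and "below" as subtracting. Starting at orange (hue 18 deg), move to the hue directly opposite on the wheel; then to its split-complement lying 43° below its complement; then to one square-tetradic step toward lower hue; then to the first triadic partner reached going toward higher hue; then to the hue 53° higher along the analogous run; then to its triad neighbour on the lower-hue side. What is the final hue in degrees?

298°

+180° (complement): 18 + 180 = 198°
+137° (split-comp 43° ↓): 198 + 137 = 335°
−90° (square ↓): 335 − 90 = 245°
+120° (triadic ↑): 245 + 120 = 365 → 365 − 360 = 5°
+53° (analog 53° ↑): 5 + 53 = 58°
−120° (triadic ↓): 58 − 120 = -62 → -62 + 360 = 298°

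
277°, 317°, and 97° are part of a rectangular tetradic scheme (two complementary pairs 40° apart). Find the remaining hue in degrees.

A rectangular tetradic uses two complementary pairs 40° apart: offsets 0°, 40°, 180°, 220°.
Among {97°, 277°, 317°}, 277° and 97° are a 180° pair.
The remaining hue 317° needs its own complement: 317 + 180 = 497 → 497 − 360 = 137°

137°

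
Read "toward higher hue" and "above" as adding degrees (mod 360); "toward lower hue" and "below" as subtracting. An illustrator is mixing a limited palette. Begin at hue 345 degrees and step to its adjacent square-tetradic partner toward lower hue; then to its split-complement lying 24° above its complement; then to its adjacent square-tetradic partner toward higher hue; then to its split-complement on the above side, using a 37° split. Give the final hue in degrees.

46°

−90° (square ↓): 345 − 90 = 255°
+204° (split-comp 24° ↑): 255 + 204 = 459 → 459 − 360 = 99°
+90° (square ↑): 99 + 90 = 189°
+217° (split-comp 37° ↑): 189 + 217 = 406 → 406 − 360 = 46°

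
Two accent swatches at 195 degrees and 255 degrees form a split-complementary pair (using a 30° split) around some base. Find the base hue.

The accents sit 30° either side of the complement, so the complement is their short-arc midpoint on the wheel.
Short-arc midpoint of 195° and 255°: 225°.
Base is 180° from the complement: 225 − 180 = 45°

45°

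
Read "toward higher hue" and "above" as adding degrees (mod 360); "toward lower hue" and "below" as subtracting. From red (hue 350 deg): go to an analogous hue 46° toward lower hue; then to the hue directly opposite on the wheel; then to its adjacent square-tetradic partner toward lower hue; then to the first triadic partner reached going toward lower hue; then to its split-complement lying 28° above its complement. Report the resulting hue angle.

350 − 46 = 304°   (analog 46° ↓)
304 + 180 = 484 → 484 − 360 = 124°   (complement)
124 − 90 = 34°   (square ↓)
34 − 120 = -86 → -86 + 360 = 274°   (triadic ↓)
274 + 208 = 482 → 482 − 360 = 122°   (split-comp 28° ↑)

122°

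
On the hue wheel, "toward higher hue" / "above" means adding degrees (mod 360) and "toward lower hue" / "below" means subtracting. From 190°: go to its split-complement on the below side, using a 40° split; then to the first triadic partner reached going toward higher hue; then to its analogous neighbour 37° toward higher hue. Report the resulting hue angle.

190 + 140 = 330°   (split-comp 40° ↓)
330 + 120 = 450 → 450 − 360 = 90°   (triadic ↑)
90 + 37 = 127°   (analog 37° ↑)

127°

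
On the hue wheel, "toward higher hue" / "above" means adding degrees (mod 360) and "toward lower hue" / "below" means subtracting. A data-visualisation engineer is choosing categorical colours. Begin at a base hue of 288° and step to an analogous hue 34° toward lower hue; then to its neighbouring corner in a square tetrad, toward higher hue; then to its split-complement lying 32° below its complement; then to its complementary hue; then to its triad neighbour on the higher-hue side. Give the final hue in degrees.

288 − 34 = 254°   (analog 34° ↓)
254 + 90 = 344°   (square ↑)
344 + 148 = 492 → 492 − 360 = 132°   (split-comp 32° ↓)
132 + 180 = 312°   (complement)
312 + 120 = 432 → 432 − 360 = 72°   (triadic ↑)

72°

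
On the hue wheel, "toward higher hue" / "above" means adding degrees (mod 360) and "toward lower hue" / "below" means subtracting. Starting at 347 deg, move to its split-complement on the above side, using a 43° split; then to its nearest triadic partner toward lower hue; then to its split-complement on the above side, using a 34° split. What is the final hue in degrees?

+223° (split-comp 43° ↑): 347 + 223 = 570 → 570 − 360 = 210°
−120° (triadic ↓): 210 − 120 = 90°
+214° (split-comp 34° ↑): 90 + 214 = 304°

304°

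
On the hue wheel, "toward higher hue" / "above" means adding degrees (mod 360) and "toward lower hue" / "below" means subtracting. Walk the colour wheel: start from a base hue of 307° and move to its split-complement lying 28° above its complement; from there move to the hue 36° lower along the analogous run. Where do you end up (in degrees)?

119°

307 + 208 = 515 → 515 − 360 = 155°   (split-comp 28° ↑)
155 − 36 = 119°   (analog 36° ↓)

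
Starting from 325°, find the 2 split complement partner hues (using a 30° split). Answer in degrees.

115° and 175°

Split-complementary hues sit 30° either side of the complement.
Complement of 325°: 325 + 180 = 505 → 505 − 360 = 145°
145 − 30 = 115°
145 + 30 = 175°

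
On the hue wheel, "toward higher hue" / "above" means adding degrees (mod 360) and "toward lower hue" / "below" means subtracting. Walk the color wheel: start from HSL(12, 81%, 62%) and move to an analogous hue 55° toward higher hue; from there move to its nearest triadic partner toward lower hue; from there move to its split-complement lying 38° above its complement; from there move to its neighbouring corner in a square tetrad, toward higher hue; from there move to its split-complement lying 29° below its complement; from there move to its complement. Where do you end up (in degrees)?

12 + 55 = 67°   (analog 55° ↑)
67 − 120 = -53 → -53 + 360 = 307°   (triadic ↓)
307 + 218 = 525 → 525 − 360 = 165°   (split-comp 38° ↑)
165 + 90 = 255°   (square ↑)
255 + 151 = 406 → 406 − 360 = 46°   (split-comp 29° ↓)
46 + 180 = 226°   (complement)

226°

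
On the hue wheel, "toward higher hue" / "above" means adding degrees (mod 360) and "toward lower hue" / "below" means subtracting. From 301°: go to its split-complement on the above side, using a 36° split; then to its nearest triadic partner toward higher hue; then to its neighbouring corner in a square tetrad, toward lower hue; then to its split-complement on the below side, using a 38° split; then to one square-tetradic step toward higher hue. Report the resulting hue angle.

301 + 216 = 517 → 517 − 360 = 157°   (split-comp 36° ↑)
157 + 120 = 277°   (triadic ↑)
277 − 90 = 187°   (square ↓)
187 + 142 = 329°   (split-comp 38° ↓)
329 + 90 = 419 → 419 − 360 = 59°   (square ↑)

59°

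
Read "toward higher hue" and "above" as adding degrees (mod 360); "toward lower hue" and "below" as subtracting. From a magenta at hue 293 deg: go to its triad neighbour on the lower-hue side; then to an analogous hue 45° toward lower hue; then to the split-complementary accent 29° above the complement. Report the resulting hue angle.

−120° (triadic ↓): 293 − 120 = 173°
−45° (analog 45° ↓): 173 − 45 = 128°
+209° (split-comp 29° ↑): 128 + 209 = 337°

337°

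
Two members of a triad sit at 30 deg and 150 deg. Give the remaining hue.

270°

A triad spaces three hues 120° apart.
The full set is {30°, 150°, 270°}.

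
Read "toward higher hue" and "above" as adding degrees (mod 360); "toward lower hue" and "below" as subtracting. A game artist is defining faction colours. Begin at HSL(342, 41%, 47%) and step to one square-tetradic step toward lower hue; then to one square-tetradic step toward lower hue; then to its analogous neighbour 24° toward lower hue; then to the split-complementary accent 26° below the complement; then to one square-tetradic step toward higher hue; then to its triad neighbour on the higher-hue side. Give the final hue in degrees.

square ↓ −90°: 342 − 90 = 252°
square ↓ −90°: 252 − 90 = 162°
analog 24° ↓ −24°: 162 − 24 = 138°
split-comp 26° ↓ +154°: 138 + 154 = 292°
square ↑ +90°: 292 + 90 = 382 → 382 − 360 = 22°
triadic ↑ +120°: 22 + 120 = 142°

142°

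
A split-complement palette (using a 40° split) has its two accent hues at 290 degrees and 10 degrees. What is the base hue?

150°

The accents sit 40° either side of the complement, so the complement is their short-arc midpoint on the wheel.
Short-arc midpoint of 290° and 10°: 330°.
Base is 180° from the complement: 330 − 180 = 150°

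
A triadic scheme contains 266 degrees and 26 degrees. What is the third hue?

A triad spaces three hues 120° apart.
The full set is {26°, 146°, 266°}.

146°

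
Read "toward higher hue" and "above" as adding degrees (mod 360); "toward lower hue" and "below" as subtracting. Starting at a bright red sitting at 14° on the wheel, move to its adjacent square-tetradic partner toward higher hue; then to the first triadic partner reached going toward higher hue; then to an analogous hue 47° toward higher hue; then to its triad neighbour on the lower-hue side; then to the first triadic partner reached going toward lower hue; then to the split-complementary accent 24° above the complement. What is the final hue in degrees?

14 + 90 = 104°   (square ↑)
104 + 120 = 224°   (triadic ↑)
224 + 47 = 271°   (analog 47° ↑)
271 − 120 = 151°   (triadic ↓)
151 − 120 = 31°   (triadic ↓)
31 + 204 = 235°   (split-comp 24° ↑)

235°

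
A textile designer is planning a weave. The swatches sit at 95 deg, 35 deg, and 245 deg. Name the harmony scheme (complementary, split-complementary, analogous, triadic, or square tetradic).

split-complementary

Sort the hues: 35°, 95°, 245°.
Successive gaps around the wheel: 60°, 150°, 150°.
Two 150° gaps and one 60° gap — a base hue opposite a pair of accents 30° either side of its complement — is the split-complementary pattern.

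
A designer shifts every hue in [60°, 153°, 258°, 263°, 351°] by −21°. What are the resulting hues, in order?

39°, 132°, 237°, 242°, 330°

60 − 21 = 39°
153 − 21 = 132°
258 − 21 = 237°
263 − 21 = 242°
351 − 21 = 330°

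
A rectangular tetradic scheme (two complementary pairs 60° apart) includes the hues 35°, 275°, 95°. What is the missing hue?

A rectangular tetradic uses two complementary pairs 60° apart: offsets 0°, 60°, 180°, 240°.
Among {35°, 95°, 275°}, 275° and 95° are a 180° pair.
The remaining hue 35° needs its own complement: 35 + 180 = 215°

215°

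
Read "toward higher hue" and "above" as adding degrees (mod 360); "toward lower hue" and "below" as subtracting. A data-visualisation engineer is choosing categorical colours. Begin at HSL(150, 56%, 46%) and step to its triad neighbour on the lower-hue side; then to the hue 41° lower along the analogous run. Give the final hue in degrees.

349°

triadic ↓ −120°: 150 − 120 = 30°
analog 41° ↓ −41°: 30 − 41 = -11 → -11 + 360 = 349°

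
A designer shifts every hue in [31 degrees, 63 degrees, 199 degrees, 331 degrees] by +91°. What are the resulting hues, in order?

122°, 154°, 290°, 62°

31 + 91 = 122°
63 + 91 = 154°
199 + 91 = 290°
331 + 91 = 422 → 422 − 360 = 62°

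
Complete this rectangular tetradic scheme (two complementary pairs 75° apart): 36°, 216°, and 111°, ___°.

A rectangular tetradic uses two complementary pairs 75° apart: offsets 0°, 75°, 180°, 255°.
Among {36°, 111°, 216°}, 216° and 36° are a 180° pair.
The remaining hue 111° needs its own complement: 111 + 180 = 291°

291°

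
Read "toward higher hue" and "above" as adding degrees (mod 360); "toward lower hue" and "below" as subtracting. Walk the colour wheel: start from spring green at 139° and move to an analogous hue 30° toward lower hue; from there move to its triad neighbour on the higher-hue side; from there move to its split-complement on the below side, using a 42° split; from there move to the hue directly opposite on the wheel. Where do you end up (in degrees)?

analog 30° ↓ −30°: 139 − 30 = 109°
triadic ↑ +120°: 109 + 120 = 229°
split-comp 42° ↓ +138°: 229 + 138 = 367 → 367 − 360 = 7°
complement +180°: 7 + 180 = 187°

187°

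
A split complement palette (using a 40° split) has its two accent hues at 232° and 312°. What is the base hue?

The accents sit 40° either side of the complement, so the complement is their short-arc midpoint on the wheel.
Short-arc midpoint of 232° and 312°: 272°.
Base is 180° from the complement: 272 − 180 = 92°

92°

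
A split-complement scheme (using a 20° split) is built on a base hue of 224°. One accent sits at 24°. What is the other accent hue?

64°

Split-complementary hues sit 20° either side of the complement.
Complement of the base 224°: 224 + 180 = 404 → 404 − 360 = 44°
The given accent 24° is 20° one side of 44°; the other accent sits 20° the other side: 44 + 20 = 64°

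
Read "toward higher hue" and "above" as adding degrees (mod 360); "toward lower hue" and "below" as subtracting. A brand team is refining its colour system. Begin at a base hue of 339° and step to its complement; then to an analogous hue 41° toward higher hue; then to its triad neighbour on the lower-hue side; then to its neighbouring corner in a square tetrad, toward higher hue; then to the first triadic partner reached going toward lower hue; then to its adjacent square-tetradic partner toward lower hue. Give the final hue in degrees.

320°

complement +180°: 339 + 180 = 519 → 519 − 360 = 159°
analog 41° ↑ +41°: 159 + 41 = 200°
triadic ↓ −120°: 200 − 120 = 80°
square ↑ +90°: 80 + 90 = 170°
triadic ↓ −120°: 170 − 120 = 50°
square ↓ −90°: 50 − 90 = -40 → -40 + 360 = 320°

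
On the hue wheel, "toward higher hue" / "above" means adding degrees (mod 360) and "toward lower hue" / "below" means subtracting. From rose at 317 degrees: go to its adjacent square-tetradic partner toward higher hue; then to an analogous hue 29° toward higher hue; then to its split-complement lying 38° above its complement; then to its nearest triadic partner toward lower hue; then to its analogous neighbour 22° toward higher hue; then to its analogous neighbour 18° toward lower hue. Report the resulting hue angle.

square ↑ +90°: 317 + 90 = 407 → 407 − 360 = 47°
analog 29° ↑ +29°: 47 + 29 = 76°
split-comp 38° ↑ +218°: 76 + 218 = 294°
triadic ↓ −120°: 294 − 120 = 174°
analog 22° ↑ +22°: 174 + 22 = 196°
analog 18° ↓ −18°: 196 − 18 = 178°

178°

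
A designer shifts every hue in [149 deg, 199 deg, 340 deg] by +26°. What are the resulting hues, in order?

149 + 26 = 175°
199 + 26 = 225°
340 + 26 = 366 → 366 − 360 = 6°

175°, 225°, 6°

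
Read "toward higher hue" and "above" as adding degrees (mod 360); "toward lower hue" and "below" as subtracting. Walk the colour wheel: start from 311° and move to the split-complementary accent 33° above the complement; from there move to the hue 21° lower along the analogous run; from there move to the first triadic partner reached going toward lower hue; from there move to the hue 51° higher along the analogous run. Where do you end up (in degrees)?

74°

311 + 213 = 524 → 524 − 360 = 164°   (split-comp 33° ↑)
164 − 21 = 143°   (analog 21° ↓)
143 − 120 = 23°   (triadic ↓)
23 + 51 = 74°   (analog 51° ↑)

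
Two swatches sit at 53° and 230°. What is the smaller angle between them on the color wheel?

|53 − 230| = 177.
177 ≤ 180, so the shorter arc is 177°.

177°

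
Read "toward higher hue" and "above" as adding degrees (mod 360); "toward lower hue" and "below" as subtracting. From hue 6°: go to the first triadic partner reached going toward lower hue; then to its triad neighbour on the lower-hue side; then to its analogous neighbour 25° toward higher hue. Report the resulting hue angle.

151°

triadic ↓ −120°: 6 − 120 = -114 → -114 + 360 = 246°
triadic ↓ −120°: 246 − 120 = 126°
analog 25° ↑ +25°: 126 + 25 = 151°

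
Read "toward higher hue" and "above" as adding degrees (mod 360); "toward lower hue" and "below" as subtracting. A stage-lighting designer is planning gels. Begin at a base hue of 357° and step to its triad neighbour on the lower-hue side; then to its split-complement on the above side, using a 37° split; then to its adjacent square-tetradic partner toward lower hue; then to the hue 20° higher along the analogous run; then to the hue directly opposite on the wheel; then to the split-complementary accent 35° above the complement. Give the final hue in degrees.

59°

triadic ↓ −120°: 357 − 120 = 237°
split-comp 37° ↑ +217°: 237 + 217 = 454 → 454 − 360 = 94°
square ↓ −90°: 94 − 90 = 4°
analog 20° ↑ +20°: 4 + 20 = 24°
complement +180°: 24 + 180 = 204°
split-comp 35° ↑ +215°: 204 + 215 = 419 → 419 − 360 = 59°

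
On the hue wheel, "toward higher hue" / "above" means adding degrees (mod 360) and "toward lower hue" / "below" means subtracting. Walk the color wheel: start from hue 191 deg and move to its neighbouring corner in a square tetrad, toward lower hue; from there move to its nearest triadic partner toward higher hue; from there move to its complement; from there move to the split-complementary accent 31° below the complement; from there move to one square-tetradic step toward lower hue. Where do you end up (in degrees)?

square ↓ −90°: 191 − 90 = 101°
triadic ↑ +120°: 101 + 120 = 221°
complement +180°: 221 + 180 = 401 → 401 − 360 = 41°
split-comp 31° ↓ +149°: 41 + 149 = 190°
square ↓ −90°: 190 − 90 = 100°

100°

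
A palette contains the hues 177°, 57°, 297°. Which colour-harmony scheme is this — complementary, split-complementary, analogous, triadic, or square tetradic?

Sort the hues: 57°, 177°, 297°.
Successive gaps around the wheel: 120°, 120°, 120°.
Three hues equally spaced 120° apart form a triad.

triadic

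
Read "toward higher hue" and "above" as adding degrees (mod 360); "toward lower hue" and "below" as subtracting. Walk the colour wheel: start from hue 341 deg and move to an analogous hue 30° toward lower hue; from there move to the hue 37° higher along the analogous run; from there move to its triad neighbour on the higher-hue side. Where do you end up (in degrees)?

analog 30° ↓ −30°: 341 − 30 = 311°
analog 37° ↑ +37°: 311 + 37 = 348°
triadic ↑ +120°: 348 + 120 = 468 → 468 − 360 = 108°

108°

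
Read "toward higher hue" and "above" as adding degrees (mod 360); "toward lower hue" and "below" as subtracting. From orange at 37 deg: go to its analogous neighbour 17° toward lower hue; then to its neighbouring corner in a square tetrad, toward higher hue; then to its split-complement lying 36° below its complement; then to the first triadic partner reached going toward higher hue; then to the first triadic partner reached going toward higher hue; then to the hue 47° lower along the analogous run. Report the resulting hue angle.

analog 17° ↓ −17°: 37 − 17 = 20°
square ↑ +90°: 20 + 90 = 110°
split-comp 36° ↓ +144°: 110 + 144 = 254°
triadic ↑ +120°: 254 + 120 = 374 → 374 − 360 = 14°
triadic ↑ +120°: 14 + 120 = 134°
analog 47° ↓ −47°: 134 − 47 = 87°

87°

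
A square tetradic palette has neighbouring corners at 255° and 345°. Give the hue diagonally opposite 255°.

A square tetradic scheme places four hues 90° apart; opposite corners are 180° apart.
255 + 180 = 435 → 435 − 360 = 75°

75°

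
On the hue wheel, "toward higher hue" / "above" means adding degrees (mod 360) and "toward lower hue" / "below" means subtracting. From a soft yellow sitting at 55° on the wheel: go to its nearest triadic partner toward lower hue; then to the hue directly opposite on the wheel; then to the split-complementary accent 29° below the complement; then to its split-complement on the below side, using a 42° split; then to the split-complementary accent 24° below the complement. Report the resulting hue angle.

200°

triadic ↓ −120°: 55 − 120 = -65 → -65 + 360 = 295°
complement +180°: 295 + 180 = 475 → 475 − 360 = 115°
split-comp 29° ↓ +151°: 115 + 151 = 266°
split-comp 42° ↓ +138°: 266 + 138 = 404 → 404 − 360 = 44°
split-comp 24° ↓ +156°: 44 + 156 = 200°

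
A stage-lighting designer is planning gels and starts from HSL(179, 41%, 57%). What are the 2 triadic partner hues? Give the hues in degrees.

A triad places three hues 120° apart.
179 + 120 = 299°
179 + 240 = 419 → 419 − 360 = 59°

299° and 59°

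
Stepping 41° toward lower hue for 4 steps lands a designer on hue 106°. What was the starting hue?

270°

4 steps of 41° (toward lower hue) give a net shift of −164°.
Start = end − shift: 106 + 164 = 270°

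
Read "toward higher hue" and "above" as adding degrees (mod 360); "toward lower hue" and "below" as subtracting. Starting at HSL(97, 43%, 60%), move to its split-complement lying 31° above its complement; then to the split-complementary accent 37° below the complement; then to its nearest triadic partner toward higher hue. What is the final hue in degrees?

split-comp 31° ↑ +211°: 97 + 211 = 308°
split-comp 37° ↓ +143°: 308 + 143 = 451 → 451 − 360 = 91°
triadic ↑ +120°: 91 + 120 = 211°

211°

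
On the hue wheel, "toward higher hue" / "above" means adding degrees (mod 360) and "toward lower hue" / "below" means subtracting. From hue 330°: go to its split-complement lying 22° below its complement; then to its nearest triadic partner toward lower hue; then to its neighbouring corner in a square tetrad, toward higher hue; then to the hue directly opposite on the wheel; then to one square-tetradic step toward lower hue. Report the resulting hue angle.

188°

330 + 158 = 488 → 488 − 360 = 128°   (split-comp 22° ↓)
128 − 120 = 8°   (triadic ↓)
8 + 90 = 98°   (square ↑)
98 + 180 = 278°   (complement)
278 − 90 = 188°   (square ↓)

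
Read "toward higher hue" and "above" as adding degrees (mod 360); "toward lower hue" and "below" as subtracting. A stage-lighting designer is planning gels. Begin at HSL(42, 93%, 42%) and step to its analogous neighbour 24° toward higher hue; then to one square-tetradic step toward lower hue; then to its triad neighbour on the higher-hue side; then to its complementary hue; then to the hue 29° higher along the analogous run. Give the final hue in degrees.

305°

analog 24° ↑ +24°: 42 + 24 = 66°
square ↓ −90°: 66 − 90 = -24 → -24 + 360 = 336°
triadic ↑ +120°: 336 + 120 = 456 → 456 − 360 = 96°
complement +180°: 96 + 180 = 276°
analog 29° ↑ +29°: 276 + 29 = 305°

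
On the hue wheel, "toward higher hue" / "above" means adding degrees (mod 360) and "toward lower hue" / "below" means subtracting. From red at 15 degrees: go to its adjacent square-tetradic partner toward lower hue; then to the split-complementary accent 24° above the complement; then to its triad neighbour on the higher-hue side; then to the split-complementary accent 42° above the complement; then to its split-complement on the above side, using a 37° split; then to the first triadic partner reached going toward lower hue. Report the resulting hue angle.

208°

−90° (square ↓): 15 − 90 = -75 → -75 + 360 = 285°
+204° (split-comp 24° ↑): 285 + 204 = 489 → 489 − 360 = 129°
+120° (triadic ↑): 129 + 120 = 249°
+222° (split-comp 42° ↑): 249 + 222 = 471 → 471 − 360 = 111°
+217° (split-comp 37° ↑): 111 + 217 = 328°
−120° (triadic ↓): 328 − 120 = 208°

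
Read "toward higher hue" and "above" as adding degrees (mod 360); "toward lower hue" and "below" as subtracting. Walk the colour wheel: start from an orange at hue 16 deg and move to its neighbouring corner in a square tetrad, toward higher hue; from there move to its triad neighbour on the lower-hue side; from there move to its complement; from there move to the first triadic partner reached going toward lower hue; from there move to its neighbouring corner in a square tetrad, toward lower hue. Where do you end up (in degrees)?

316°

16 + 90 = 106°   (square ↑)
106 − 120 = -14 → -14 + 360 = 346°   (triadic ↓)
346 + 180 = 526 → 526 − 360 = 166°   (complement)
166 − 120 = 46°   (triadic ↓)
46 − 90 = -44 → -44 + 360 = 316°   (square ↓)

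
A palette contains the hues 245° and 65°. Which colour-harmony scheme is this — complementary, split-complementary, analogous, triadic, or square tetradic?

Sort the hues: 65°, 245°.
Successive gaps around the wheel: 180°, 180°.
Two hues 180° apart are complementary.

complementary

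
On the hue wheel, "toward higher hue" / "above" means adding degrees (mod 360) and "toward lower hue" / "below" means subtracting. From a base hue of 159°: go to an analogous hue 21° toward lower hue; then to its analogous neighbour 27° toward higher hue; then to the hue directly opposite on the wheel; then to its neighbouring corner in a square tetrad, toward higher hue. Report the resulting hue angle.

analog 21° ↓ −21°: 159 − 21 = 138°
analog 27° ↑ +27°: 138 + 27 = 165°
complement +180°: 165 + 180 = 345°
square ↑ +90°: 345 + 90 = 435 → 435 − 360 = 75°

75°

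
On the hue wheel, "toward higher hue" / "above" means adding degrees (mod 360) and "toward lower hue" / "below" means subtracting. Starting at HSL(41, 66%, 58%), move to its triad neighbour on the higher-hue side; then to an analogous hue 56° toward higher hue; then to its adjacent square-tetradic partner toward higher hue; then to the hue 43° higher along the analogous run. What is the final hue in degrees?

41 + 120 = 161°   (triadic ↑)
161 + 56 = 217°   (analog 56° ↑)
217 + 90 = 307°   (square ↑)
307 + 43 = 350°   (analog 43° ↑)

350°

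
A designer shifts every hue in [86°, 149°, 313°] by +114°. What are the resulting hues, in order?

86 + 114 = 200°
149 + 114 = 263°
313 + 114 = 427 → 427 − 360 = 67°

200°, 263°, 67°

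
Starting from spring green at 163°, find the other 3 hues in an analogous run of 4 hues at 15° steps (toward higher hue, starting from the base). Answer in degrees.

Analogous hues sit every 15° along the wheel.
163 + 15 = 178°
163 + 30 = 193°
163 + 45 = 208°

178°, 193°, 208°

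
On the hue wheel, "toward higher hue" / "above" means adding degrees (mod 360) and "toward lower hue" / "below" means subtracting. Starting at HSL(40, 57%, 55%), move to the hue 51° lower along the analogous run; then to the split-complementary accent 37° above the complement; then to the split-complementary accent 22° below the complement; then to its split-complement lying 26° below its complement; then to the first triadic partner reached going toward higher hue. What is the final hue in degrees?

analog 51° ↓ −51°: 40 − 51 = -11 → -11 + 360 = 349°
split-comp 37° ↑ +217°: 349 + 217 = 566 → 566 − 360 = 206°
split-comp 22° ↓ +158°: 206 + 158 = 364 → 364 − 360 = 4°
split-comp 26° ↓ +154°: 4 + 154 = 158°
triadic ↑ +120°: 158 + 120 = 278°

278°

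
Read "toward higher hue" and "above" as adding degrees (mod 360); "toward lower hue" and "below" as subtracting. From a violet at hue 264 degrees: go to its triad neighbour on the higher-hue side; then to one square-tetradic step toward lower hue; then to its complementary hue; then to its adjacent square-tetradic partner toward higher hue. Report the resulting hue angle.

triadic ↑ +120°: 264 + 120 = 384 → 384 − 360 = 24°
square ↓ −90°: 24 − 90 = -66 → -66 + 360 = 294°
complement +180°: 294 + 180 = 474 → 474 − 360 = 114°
square ↑ +90°: 114 + 90 = 204°

204°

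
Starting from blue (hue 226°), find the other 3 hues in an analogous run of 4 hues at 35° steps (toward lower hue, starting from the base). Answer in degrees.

226 − 35 = 191°
226 − 70 = 156°
226 − 105 = 121°

191°, 156°, and 121°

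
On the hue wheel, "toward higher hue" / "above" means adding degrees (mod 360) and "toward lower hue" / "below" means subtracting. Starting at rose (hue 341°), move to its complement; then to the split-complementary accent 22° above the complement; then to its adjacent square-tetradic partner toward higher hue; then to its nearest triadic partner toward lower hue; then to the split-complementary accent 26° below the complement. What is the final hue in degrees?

127°

complement +180°: 341 + 180 = 521 → 521 − 360 = 161°
split-comp 22° ↑ +202°: 161 + 202 = 363 → 363 − 360 = 3°
square ↑ +90°: 3 + 90 = 93°
triadic ↓ −120°: 93 − 120 = -27 → -27 + 360 = 333°
split-comp 26° ↓ +154°: 333 + 154 = 487 → 487 − 360 = 127°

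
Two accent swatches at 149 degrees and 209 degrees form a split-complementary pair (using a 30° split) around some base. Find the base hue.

359°

The accents sit 30° either side of the complement, so the complement is their short-arc midpoint on the wheel.
Short-arc midpoint of 149° and 209°: 179°.
Base is 180° from the complement: 179 − 180 = -1 → -1 + 360 = 359°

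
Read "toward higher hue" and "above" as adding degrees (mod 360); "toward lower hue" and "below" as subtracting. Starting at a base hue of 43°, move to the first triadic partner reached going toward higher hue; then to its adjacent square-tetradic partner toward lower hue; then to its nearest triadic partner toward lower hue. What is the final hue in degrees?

313°

triadic ↑ +120°: 43 + 120 = 163°
square ↓ −90°: 163 − 90 = 73°
triadic ↓ −120°: 73 − 120 = -47 → -47 + 360 = 313°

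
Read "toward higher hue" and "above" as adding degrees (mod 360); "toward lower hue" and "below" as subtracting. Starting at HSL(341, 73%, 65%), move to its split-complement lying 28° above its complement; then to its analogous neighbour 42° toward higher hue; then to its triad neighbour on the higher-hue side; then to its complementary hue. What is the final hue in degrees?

171°

split-comp 28° ↑ +208°: 341 + 208 = 549 → 549 − 360 = 189°
analog 42° ↑ +42°: 189 + 42 = 231°
triadic ↑ +120°: 231 + 120 = 351°
complement +180°: 351 + 180 = 531 → 531 − 360 = 171°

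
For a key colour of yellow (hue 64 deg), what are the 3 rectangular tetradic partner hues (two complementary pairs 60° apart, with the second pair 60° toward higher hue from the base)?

124°, 244°, 304°

A rectangular tetradic uses two complementary pairs 60° apart: offsets 0°, 60°, 180°, 240°.
64 + 60 = 124°
64 + 180 = 244°
64 + 240 = 304°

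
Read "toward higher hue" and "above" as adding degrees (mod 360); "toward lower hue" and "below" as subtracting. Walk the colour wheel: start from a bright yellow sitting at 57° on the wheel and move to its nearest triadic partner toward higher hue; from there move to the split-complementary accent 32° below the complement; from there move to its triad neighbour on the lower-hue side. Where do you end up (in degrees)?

+120° (triadic ↑): 57 + 120 = 177°
+148° (split-comp 32° ↓): 177 + 148 = 325°
−120° (triadic ↓): 325 − 120 = 205°

205°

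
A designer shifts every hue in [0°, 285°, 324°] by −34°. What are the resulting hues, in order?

326°, 251°, 290°

0 − 34 = -34 → -34 + 360 = 326°
285 − 34 = 251°
324 − 34 = 290°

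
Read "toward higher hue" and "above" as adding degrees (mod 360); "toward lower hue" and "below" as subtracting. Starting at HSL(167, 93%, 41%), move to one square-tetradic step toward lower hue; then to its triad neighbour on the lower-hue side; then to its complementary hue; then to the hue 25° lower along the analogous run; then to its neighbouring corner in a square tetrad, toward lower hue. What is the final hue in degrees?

22°

−90° (square ↓): 167 − 90 = 77°
−120° (triadic ↓): 77 − 120 = -43 → -43 + 360 = 317°
+180° (complement): 317 + 180 = 497 → 497 − 360 = 137°
−25° (analog 25° ↓): 137 − 25 = 112°
−90° (square ↓): 112 − 90 = 22°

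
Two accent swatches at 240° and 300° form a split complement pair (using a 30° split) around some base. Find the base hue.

90°

The accents sit 30° either side of the complement, so the complement is their short-arc midpoint on the wheel.
Short-arc midpoint of 240° and 300°: 270°.
Base is 180° from the complement: 270 − 180 = 90°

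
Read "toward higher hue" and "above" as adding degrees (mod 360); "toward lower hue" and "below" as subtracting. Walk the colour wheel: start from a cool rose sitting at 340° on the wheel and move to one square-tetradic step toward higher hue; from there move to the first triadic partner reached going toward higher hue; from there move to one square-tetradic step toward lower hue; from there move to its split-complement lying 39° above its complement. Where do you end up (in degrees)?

340 + 90 = 430 → 430 − 360 = 70°   (square ↑)
70 + 120 = 190°   (triadic ↑)
190 − 90 = 100°   (square ↓)
100 + 219 = 319°   (split-comp 39° ↑)

319°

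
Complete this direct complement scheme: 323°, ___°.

143°

The complement sits 180° across the wheel.
The full set through 323° is {143°, 323°}.
Given {323°}, the missing hue is 143°.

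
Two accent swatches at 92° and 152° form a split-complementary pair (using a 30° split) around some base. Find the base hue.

302°

The accents sit 30° either side of the complement, so the complement is their short-arc midpoint on the wheel.
Short-arc midpoint of 92° and 152°: 122°.
Base is 180° from the complement: 122 − 180 = -58 → -58 + 360 = 302°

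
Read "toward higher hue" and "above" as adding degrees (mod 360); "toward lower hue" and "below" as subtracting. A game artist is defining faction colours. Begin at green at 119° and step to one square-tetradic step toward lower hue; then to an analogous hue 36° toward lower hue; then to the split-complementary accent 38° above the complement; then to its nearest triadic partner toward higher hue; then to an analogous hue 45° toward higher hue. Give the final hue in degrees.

square ↓ −90°: 119 − 90 = 29°
analog 36° ↓ −36°: 29 − 36 = -7 → -7 + 360 = 353°
split-comp 38° ↑ +218°: 353 + 218 = 571 → 571 − 360 = 211°
triadic ↑ +120°: 211 + 120 = 331°
analog 45° ↑ +45°: 331 + 45 = 376 → 376 − 360 = 16°

16°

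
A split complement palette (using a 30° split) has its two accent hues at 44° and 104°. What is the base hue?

The accents sit 30° either side of the complement, so the complement is their short-arc midpoint on the wheel.
Short-arc midpoint of 44° and 104°: 74°.
Base is 180° from the complement: 74 − 180 = -106 → -106 + 360 = 254°

254°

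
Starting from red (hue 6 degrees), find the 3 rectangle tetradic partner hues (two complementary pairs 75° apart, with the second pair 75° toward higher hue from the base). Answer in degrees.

81°, 186°, 261°

A rectangular tetradic uses two complementary pairs 75° apart: offsets 0°, 75°, 180°, 255°.
6 + 75 = 81°
6 + 180 = 186°
6 + 255 = 261°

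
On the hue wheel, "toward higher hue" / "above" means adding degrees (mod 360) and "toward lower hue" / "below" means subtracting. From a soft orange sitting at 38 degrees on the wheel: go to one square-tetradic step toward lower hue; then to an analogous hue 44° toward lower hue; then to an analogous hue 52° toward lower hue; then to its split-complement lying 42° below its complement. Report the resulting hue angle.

350°

square ↓ −90°: 38 − 90 = -52 → -52 + 360 = 308°
analog 44° ↓ −44°: 308 − 44 = 264°
analog 52° ↓ −52°: 264 − 52 = 212°
split-comp 42° ↓ +138°: 212 + 138 = 350°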